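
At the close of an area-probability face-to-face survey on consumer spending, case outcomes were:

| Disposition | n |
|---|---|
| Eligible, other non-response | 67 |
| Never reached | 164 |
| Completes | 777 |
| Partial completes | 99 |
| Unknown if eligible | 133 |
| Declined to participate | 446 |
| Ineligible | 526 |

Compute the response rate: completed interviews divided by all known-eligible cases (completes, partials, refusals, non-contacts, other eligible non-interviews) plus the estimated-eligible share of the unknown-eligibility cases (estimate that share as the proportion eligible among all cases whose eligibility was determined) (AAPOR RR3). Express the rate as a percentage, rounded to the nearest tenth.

47.0%

Numerator = 777
Eligible (known) = 777 + 99 + 446 + 164 + 67 = 1553
e = 1553 / (1553 + 526) = 1553 / 2079 = 0.7470
Eligible share of unknowns = 0.7470 × 133 = 99.35
Base = 1553 + 99.35 = 1652.35
RR3 = 777 / 1652.35 = 0.4702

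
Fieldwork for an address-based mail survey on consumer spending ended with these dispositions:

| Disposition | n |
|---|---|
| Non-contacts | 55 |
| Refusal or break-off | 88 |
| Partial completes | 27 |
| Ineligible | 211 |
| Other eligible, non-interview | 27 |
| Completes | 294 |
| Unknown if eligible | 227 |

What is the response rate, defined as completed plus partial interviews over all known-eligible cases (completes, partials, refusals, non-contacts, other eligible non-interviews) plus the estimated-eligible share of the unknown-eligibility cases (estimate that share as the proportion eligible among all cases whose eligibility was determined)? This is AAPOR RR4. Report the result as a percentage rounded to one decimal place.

49.4%

Num: 294 + 27 = 321
Determined eligible: 294 + 27 + 88 + 55 + 27 = 491
e = 491 / (491 + 211) = 491 / 702 = 0.6994
e × U: 0.6994 × 227 = 158.76
Denominator: 491 + 158.76 = 649.76
RR4 = 321 / 649.76 = 0.4940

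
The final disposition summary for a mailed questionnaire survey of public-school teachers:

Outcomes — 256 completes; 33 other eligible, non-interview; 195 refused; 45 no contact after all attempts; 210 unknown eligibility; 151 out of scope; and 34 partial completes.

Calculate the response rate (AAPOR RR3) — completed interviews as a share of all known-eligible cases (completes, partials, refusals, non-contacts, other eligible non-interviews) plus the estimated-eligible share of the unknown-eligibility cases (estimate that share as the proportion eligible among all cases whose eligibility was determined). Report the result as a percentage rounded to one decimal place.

Top → 256
Eligible (known) → 256 + 34 + 195 + 45 + 33 = 563
e = 563 / (563 + 151) = 563 / 714 = 0.7885
Eligible share of unknowns → 0.7885 × 210 = 165.59
Denominator → 563 + 165.59 = 728.59
RR3 = 256 / 728.59 = 0.3514

35.1%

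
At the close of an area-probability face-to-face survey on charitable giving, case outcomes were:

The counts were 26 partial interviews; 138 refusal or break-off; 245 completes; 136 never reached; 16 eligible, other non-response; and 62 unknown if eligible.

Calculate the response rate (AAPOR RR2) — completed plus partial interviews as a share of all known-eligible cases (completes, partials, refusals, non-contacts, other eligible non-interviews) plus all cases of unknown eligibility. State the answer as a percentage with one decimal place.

Top: 245 + 26 = 271
Denominator: 245 + 26 + 138 + 136 + 16 + 62 = 623
RR2 = 271 / 623 = 0.4350

43.5%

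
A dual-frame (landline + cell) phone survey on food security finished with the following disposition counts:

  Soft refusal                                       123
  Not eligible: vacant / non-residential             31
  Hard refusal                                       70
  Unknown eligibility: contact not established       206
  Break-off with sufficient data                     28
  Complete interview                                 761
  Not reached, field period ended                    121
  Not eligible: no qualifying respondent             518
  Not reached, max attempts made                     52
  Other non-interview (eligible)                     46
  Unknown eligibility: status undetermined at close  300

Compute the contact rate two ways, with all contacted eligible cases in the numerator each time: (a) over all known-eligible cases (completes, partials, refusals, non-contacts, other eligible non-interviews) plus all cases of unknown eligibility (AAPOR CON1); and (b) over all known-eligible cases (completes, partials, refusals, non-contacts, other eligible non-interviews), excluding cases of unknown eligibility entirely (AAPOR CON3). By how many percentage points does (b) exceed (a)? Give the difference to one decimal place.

25.4

Refusal or break-off = 70 + 123 = 193
Never reached = 121 + 52 = 173
Undetermined eligibility = 206 + 300 = 506
Out of scope = 518 + 31 = 549
Numerator: 761 + 28 + 193 + 46 = 1028
Denom: 761 + 28 + 193 + 173 + 46 + 506 = 1707
CON1 = 1028 / 1707 = 0.6022
Denom: 761 + 28 + 193 + 173 + 46 = 1201
CON3 = 1028 / 1201 = 0.8560
Difference = 85.60 − 60.22 = 25.38 percentage points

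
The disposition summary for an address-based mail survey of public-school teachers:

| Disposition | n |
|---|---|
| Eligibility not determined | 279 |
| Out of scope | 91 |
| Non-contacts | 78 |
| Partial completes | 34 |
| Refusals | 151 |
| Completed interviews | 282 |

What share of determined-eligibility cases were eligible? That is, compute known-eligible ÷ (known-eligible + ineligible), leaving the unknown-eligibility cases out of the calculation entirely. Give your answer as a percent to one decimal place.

85.7%

Determined eligible: 282 + 34 + 151 + 78 = 545
e = 545 / (545 + 91) = 545 / 636 = 0.8569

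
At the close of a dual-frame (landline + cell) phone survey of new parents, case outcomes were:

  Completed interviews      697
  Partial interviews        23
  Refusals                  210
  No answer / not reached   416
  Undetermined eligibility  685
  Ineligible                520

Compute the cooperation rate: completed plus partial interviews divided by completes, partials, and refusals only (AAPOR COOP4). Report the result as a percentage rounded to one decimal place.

77.4%

Num → 697 + 23 = 720
Denominator → 697 + 23 + 210 = 930
COOP4 = 720 / 930 = 0.7742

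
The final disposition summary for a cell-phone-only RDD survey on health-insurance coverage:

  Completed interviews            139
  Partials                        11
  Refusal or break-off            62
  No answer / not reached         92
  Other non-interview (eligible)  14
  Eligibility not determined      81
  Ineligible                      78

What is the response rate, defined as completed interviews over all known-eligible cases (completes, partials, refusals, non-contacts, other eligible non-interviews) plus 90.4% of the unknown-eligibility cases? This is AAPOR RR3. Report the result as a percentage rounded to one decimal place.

35.5%

Top = 139
Determined eligible = 139 + 11 + 62 + 92 + 14 = 318
Estimated eligible among unknowns = 0.9040 × 81 = 73.22
Denom = 318 + 73.22 = 391.22
RR3 = 139 / 391.22 = 0.3553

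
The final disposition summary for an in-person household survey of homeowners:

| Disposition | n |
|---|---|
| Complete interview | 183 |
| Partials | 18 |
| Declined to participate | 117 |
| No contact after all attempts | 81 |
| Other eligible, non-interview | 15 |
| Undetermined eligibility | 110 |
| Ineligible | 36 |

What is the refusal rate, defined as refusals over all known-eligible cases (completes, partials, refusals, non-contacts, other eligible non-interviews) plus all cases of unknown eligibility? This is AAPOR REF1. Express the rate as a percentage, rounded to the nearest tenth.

Top = 117
Base = 183 + 18 + 117 + 81 + 15 + 110 = 524
REF1 = 117 / 524 = 0.2233

22.3%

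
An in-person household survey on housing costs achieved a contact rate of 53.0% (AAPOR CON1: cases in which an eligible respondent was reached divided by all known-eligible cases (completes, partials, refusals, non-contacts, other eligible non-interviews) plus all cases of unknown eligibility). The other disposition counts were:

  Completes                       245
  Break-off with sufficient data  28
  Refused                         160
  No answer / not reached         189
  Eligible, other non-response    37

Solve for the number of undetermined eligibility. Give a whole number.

Top = 245 + 28 + 160 + 37 = 470
CON1 = 470 / D = 0.530
D = 470 / 0.530 = 886.8
Remaining denominator categories sum to 659
undetermined eligibility = 886.8 − 659 ≈ 228

228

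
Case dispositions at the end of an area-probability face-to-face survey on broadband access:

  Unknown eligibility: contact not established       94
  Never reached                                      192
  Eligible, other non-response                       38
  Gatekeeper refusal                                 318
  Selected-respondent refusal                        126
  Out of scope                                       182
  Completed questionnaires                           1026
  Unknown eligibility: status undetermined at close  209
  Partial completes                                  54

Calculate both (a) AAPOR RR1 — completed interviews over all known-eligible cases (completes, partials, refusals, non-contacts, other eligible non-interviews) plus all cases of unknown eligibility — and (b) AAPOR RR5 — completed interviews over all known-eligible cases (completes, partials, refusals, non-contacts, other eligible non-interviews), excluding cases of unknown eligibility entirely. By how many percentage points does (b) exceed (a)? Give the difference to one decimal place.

Declined to participate = 318 + 126 = 444
Unknown if eligible = 94 + 209 = 303
Num = 1026
Base = 1026 + 54 + 444 + 192 + 38 + 303 = 2057
RR1 = 1026 / 2057 = 0.4988
Base = 1026 + 54 + 444 + 192 + 38 = 1754
RR5 = 1026 / 1754 = 0.5849
Difference = 58.49 − 49.88 = 8.61 percentage points

8.6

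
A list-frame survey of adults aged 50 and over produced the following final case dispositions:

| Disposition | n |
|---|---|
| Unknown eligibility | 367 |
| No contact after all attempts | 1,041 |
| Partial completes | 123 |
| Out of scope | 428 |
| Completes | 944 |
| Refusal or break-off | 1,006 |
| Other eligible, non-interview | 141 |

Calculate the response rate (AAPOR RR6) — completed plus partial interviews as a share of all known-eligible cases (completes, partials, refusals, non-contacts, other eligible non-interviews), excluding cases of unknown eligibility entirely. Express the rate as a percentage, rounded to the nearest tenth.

32.8%

Top = 944 + 123 = 1067
Denom = 944 + 123 + 1006 + 1041 + 141 = 3255
RR6 = 1067 / 3255 = 0.3278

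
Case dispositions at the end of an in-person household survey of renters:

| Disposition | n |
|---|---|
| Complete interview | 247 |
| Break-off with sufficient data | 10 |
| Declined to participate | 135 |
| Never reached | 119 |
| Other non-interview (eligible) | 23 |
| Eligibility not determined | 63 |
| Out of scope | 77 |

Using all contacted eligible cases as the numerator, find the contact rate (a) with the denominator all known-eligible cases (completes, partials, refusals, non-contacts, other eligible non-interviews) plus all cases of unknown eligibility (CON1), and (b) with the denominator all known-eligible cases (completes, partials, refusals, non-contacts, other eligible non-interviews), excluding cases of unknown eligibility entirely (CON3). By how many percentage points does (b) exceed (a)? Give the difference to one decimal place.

Numerator → 247 + 10 + 135 + 23 = 415
Denom → 247 + 10 + 135 + 119 + 23 + 63 = 597
CON1 = 415 / 597 = 0.6951
Denom → 247 + 10 + 135 + 119 + 23 = 534
CON3 = 415 / 534 = 0.7772
Difference = 77.72 − 69.51 = 8.21 percentage points

8.2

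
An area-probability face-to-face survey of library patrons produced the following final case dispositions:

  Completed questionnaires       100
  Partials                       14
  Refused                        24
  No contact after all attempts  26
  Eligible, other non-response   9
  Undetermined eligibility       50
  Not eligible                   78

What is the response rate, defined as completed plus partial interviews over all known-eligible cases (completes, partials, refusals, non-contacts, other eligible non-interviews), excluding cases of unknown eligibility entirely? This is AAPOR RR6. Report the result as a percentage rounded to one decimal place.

Num → 100 + 14 = 114
Base → 100 + 14 + 24 + 26 + 9 = 173
RR6 = 114 / 173 = 0.6590

65.9%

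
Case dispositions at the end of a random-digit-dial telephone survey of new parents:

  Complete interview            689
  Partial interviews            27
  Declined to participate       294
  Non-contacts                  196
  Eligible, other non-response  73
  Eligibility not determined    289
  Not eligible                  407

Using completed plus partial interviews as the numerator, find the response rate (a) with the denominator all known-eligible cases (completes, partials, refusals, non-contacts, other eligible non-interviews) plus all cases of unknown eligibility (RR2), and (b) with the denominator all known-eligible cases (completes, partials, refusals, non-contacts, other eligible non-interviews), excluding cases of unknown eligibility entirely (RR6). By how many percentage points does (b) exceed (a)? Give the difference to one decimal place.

10.3

Numerator → 689 + 27 = 716
Denom → 689 + 27 + 294 + 196 + 73 + 289 = 1568
RR2 = 716 / 1568 = 0.4566
Denom → 689 + 27 + 294 + 196 + 73 = 1279
RR6 = 716 / 1279 = 0.5598
Difference = 55.98 − 45.66 = 10.32 percentage points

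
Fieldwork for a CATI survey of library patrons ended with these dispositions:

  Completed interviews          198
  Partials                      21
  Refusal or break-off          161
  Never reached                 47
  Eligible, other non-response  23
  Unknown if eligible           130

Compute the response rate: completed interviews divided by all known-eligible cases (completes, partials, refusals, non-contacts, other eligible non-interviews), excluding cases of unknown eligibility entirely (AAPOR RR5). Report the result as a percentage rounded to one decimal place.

Top → 198
Denom → 198 + 21 + 161 + 47 + 23 = 450
RR5 = 198 / 450 = 0.4400

44.0%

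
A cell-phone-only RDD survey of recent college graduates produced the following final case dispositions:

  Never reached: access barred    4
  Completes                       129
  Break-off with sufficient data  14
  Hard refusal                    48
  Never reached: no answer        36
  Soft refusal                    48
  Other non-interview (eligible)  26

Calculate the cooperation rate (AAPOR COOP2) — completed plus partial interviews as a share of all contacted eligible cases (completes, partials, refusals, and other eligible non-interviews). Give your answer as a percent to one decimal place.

54.0%

Declined to participate = 48 + 48 = 96
Non-contacts = 36 + 4 = 40
Numerator = 129 + 14 = 143
Denominator = 129 + 14 + 96 + 26 = 265
COOP2 = 143 / 265 = 0.5396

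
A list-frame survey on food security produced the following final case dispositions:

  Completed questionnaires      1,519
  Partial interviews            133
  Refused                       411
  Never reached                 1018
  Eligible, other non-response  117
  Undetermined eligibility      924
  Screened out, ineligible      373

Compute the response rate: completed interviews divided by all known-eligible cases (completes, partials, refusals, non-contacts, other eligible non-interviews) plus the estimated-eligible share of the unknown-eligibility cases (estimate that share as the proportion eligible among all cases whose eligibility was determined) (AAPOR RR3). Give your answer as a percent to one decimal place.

Top → 1519
Determined eligible → 1519 + 133 + 411 + 1018 + 117 = 3198
e = 3198 / (3198 + 373) = 3198 / 3571 = 0.8955
Eligible share of unknowns → 0.8955 × 924 = 827.44
Denom → 3198 + 827.44 = 4025.44
RR3 = 1519 / 4025.44 = 0.3774

37.7%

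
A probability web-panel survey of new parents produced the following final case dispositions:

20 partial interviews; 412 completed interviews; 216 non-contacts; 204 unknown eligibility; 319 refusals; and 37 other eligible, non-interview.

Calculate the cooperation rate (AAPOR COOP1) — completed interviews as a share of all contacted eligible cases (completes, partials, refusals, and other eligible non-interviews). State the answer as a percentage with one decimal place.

Numerator: 412
Denom: 412 + 20 + 319 + 37 = 788
COOP1 = 412 / 788 = 0.5228

52.3%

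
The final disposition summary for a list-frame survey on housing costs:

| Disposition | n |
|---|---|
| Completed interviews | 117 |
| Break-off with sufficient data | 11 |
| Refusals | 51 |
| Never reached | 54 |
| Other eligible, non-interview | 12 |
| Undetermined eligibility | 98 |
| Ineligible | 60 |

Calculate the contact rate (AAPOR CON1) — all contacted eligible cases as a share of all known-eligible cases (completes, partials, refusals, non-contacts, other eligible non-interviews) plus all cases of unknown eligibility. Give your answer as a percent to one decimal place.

55.7%

Numerator = 117 + 11 + 51 + 12 = 191
Base = 117 + 11 + 51 + 54 + 12 + 98 = 343
CON1 = 191 / 343 = 0.5569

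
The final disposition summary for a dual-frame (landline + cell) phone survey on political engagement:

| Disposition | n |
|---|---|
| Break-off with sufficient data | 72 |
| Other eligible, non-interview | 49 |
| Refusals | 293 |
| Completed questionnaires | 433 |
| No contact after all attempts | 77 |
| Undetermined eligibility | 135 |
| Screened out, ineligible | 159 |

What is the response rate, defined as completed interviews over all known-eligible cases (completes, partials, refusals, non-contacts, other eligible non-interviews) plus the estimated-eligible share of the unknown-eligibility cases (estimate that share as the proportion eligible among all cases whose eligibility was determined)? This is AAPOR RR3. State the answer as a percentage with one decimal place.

Numerator: 433
Determined eligible: 433 + 72 + 293 + 77 + 49 = 924
e = 924 / (924 + 159) = 924 / 1083 = 0.8532
e × U: 0.8532 × 135 = 115.18
Denominator: 924 + 115.18 = 1039.18
RR3 = 433 / 1039.18 = 0.4167

41.7%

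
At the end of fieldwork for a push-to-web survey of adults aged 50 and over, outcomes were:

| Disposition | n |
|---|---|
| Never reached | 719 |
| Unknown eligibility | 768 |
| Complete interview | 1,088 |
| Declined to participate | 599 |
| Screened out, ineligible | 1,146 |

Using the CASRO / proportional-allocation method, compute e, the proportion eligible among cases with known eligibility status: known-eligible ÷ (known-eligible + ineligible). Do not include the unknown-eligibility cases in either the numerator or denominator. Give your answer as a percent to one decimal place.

Determined eligible: 1088 + 599 + 719 = 2406
e = 2406 / (2406 + 1146) = 2406 / 3552 = 0.6774

67.7%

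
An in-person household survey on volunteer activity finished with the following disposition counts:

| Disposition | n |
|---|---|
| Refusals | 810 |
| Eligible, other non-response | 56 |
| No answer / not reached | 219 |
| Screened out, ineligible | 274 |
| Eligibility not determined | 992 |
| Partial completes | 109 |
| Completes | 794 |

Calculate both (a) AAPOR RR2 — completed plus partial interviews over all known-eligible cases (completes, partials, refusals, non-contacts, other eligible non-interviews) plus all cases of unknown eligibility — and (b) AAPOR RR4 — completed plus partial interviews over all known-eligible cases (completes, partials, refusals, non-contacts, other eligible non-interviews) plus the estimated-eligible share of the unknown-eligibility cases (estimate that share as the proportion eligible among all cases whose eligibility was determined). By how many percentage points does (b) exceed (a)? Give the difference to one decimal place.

1.3

Numerator = 794 + 109 = 903
Denom = 794 + 109 + 810 + 219 + 56 + 992 = 2980
RR2 = 903 / 2980 = 0.3030
Determined eligible = 794 + 109 + 810 + 219 + 56 = 1988
e = 1988 / (1988 + 274) = 1988 / 2262 = 0.8789
e × U = 0.8789 × 992 = 871.87
Denom = 1988 + 871.87 = 2859.87
RR4 = 903 / 2859.87 = 0.3157
Difference = 31.57 − 30.30 = 1.27 percentage points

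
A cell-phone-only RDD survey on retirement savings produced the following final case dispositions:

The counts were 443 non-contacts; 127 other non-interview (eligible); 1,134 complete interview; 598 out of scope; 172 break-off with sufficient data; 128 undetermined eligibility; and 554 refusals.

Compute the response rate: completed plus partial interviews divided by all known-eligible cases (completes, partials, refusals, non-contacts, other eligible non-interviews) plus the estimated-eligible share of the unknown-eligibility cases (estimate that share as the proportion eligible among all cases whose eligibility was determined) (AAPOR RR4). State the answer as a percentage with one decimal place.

Top: 1134 + 172 = 1306
Determined eligible: 1134 + 172 + 554 + 443 + 127 = 2430
e = 2430 / (2430 + 598) = 2430 / 3028 = 0.8025
e × U: 0.8025 × 128 = 102.72
Base: 2430 + 102.72 = 2532.72
RR4 = 1306 / 2532.72 = 0.5157

51.6%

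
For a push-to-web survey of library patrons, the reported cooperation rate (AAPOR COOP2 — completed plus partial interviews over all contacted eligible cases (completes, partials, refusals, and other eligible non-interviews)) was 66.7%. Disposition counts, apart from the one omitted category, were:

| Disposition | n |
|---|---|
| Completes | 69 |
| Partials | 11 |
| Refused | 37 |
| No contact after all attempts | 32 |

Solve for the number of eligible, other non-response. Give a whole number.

Top → 69 + 11 = 80
COOP2 = 80 / D = 0.667
D = 80 / 0.667 = 119.9
Other denominator terms total 117
eligible, other non-response = 119.9 − 117 ≈ 3

3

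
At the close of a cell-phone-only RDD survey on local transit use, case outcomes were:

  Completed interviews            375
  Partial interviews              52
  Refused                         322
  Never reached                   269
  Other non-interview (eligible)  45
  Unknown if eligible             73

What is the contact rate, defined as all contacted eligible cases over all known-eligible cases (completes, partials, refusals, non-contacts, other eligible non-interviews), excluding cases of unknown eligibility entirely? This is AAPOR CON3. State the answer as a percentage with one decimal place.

74.7%

Num → 375 + 52 + 322 + 45 = 794
Denominator → 375 + 52 + 322 + 269 + 45 = 1063
CON3 = 794 / 1063 = 0.7469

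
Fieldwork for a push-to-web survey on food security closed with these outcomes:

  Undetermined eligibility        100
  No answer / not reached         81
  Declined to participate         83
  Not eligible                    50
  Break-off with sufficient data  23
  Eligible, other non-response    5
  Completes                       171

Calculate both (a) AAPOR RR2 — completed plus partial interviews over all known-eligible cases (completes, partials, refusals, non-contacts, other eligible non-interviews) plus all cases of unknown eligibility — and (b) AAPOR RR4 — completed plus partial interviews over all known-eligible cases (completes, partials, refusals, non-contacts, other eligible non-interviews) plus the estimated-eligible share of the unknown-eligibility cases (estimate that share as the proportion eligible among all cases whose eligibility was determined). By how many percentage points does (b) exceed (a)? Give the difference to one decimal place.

1.1

Top → 171 + 23 = 194
Denominator → 171 + 23 + 83 + 81 + 5 + 100 = 463
RR2 = 194 / 463 = 0.4190
Determined eligible → 171 + 23 + 83 + 81 + 5 = 363
e = 363 / (363 + 50) = 363 / 413 = 0.8789
e × U → 0.8789 × 100 = 87.89
Denominator → 363 + 87.89 = 450.89
RR4 = 194 / 450.89 = 0.4303
Difference = 43.03 − 41.90 = 1.13 percentage points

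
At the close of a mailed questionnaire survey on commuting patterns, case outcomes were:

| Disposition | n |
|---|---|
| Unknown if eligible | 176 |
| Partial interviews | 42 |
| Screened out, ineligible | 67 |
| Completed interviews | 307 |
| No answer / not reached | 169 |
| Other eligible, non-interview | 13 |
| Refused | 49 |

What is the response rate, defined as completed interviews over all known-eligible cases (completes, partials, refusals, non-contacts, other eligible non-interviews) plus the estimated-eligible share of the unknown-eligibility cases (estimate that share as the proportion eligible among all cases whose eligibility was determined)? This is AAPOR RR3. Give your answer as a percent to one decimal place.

41.6%

Numerator → 307
Known eligible → 307 + 42 + 49 + 169 + 13 = 580
e = 580 / (580 + 67) = 580 / 647 = 0.8964
Estimated eligible among unknowns → 0.8964 × 176 = 157.77
Base → 580 + 157.77 = 737.77
RR3 = 307 / 737.77 = 0.4161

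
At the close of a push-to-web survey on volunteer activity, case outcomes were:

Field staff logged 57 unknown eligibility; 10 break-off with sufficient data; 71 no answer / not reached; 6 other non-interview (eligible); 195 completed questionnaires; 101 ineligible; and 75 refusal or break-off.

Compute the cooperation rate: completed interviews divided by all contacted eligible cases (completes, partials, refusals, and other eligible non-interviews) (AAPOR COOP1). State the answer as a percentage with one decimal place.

68.2%

Top = 195
Base = 195 + 10 + 75 + 6 = 286
COOP1 = 195 / 286 = 0.6818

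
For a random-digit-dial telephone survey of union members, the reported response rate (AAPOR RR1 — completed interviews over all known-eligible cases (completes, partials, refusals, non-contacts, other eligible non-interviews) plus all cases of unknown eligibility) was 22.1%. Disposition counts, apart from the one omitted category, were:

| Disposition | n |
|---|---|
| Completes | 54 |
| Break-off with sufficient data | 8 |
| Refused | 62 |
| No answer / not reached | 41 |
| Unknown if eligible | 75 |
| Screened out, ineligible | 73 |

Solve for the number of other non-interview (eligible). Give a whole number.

4

RR1 = 54 / D = 0.221
D = 54 / 0.221 = 244.3
Other denominator terms total 240
other non-interview (eligible) = 244.3 − 240 ≈ 4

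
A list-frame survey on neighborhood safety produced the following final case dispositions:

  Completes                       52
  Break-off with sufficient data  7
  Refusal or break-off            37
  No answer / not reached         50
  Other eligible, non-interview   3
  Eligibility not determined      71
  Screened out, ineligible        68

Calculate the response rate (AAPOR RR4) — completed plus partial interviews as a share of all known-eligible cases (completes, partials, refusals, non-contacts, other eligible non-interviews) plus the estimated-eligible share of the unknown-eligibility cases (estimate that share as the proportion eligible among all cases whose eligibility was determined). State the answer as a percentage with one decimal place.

Num = 52 + 7 = 59
Determined eligible = 52 + 7 + 37 + 50 + 3 = 149
e = 149 / (149 + 68) = 149 / 217 = 0.6866
Estimated eligible among unknowns = 0.6866 × 71 = 48.75
Denom = 149 + 48.75 = 197.75
RR4 = 59 / 197.75 = 0.2984

29.8%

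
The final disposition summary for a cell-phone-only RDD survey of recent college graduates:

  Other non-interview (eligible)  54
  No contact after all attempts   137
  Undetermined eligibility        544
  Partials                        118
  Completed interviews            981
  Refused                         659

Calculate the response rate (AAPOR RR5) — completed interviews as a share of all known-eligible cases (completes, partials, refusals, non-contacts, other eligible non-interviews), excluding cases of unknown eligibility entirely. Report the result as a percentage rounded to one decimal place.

50.3%

Num = 981
Denom = 981 + 118 + 659 + 137 + 54 = 1949
RR5 = 981 / 1949 = 0.5033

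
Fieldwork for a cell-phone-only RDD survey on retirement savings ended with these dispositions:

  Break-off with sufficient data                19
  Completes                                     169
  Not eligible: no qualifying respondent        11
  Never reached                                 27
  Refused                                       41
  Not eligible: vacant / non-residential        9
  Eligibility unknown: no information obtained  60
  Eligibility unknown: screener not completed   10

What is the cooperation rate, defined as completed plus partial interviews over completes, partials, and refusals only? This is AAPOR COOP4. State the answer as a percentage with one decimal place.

82.1%

Eligibility not determined = 10 + 60 = 70
Ineligible = 11 + 9 = 20
Num: 169 + 19 = 188
Denom: 169 + 19 + 41 = 229
COOP4 = 188 / 229 = 0.8210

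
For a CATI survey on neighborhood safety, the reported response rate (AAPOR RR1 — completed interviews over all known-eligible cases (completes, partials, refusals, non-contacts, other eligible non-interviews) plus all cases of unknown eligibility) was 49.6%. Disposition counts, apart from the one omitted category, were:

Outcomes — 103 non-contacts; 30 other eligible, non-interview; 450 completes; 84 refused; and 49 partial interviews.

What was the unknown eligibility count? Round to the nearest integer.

191

RR1 = 450 / D = 0.496
D = 450 / 0.496 = 907.3
Other denominator terms total 716
unknown eligibility = 907.3 − 716 ≈ 191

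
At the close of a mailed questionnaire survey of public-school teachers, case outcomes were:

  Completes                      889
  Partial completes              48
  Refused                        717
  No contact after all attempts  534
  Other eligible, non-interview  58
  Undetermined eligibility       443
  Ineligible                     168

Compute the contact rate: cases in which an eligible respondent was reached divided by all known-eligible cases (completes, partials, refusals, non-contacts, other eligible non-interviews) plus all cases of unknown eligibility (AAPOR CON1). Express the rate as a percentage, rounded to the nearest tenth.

Numerator = 889 + 48 + 717 + 58 = 1712
Base = 889 + 48 + 717 + 534 + 58 + 443 = 2689
CON1 = 1712 / 2689 = 0.6367

63.7%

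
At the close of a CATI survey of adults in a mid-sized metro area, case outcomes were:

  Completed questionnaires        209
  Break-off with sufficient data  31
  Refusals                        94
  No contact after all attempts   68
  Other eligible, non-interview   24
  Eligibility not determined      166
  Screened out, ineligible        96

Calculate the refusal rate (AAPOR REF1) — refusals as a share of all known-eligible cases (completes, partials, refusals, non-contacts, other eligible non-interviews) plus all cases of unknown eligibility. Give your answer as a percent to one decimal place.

15.9%

Numerator = 94
Denom = 209 + 31 + 94 + 68 + 24 + 166 = 592
REF1 = 94 / 592 = 0.1588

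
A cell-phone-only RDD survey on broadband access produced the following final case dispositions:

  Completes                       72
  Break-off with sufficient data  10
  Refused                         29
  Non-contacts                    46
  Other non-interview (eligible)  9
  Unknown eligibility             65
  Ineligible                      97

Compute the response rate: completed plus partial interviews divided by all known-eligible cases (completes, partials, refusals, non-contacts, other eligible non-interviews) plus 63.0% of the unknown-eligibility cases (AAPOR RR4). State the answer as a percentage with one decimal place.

Numerator = 72 + 10 = 82
Eligible (known) = 72 + 10 + 29 + 46 + 9 = 166
e × U = 0.6300 × 65 = 40.95
Base = 166 + 40.95 = 206.95
RR4 = 82 / 206.95 = 0.3962

39.6%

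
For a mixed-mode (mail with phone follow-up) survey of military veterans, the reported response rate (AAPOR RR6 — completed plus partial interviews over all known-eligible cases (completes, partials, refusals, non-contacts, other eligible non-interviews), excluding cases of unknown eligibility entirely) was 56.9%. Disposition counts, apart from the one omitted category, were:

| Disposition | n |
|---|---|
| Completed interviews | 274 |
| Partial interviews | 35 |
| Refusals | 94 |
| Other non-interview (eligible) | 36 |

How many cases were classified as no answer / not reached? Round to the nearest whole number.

104

Num: 274 + 35 = 309
RR6 = 309 / D = 0.569
D = 309 / 0.569 = 543.1
Remaining denominator categories sum to 439
no answer / not reached = 543.1 − 439 ≈ 104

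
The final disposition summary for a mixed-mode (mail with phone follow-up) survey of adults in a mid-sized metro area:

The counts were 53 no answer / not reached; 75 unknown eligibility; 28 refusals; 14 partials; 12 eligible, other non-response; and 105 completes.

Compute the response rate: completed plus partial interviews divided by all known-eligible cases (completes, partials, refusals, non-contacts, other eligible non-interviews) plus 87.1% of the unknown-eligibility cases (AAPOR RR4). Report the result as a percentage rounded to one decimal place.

Numerator: 105 + 14 = 119
Known eligible: 105 + 14 + 28 + 53 + 12 = 212
e × U: 0.8710 × 75 = 65.33
Base: 212 + 65.33 = 277.33
RR4 = 119 / 277.33 = 0.4291

42.9%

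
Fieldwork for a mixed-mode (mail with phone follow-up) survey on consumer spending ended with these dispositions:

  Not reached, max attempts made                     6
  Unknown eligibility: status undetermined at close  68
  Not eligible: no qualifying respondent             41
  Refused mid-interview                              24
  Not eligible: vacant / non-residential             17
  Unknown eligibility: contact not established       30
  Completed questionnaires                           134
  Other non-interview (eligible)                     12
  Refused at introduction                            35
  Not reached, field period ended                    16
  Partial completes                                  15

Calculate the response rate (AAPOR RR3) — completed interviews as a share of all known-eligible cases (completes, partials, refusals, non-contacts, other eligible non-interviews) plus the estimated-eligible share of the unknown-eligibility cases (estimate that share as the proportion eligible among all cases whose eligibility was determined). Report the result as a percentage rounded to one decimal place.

41.7%

Refusal or break-off = 35 + 24 = 59
Non-contacts = 16 + 6 = 22
Undetermined eligibility = 30 + 68 = 98
Ineligible = 41 + 17 = 58
Num → 134
Known eligible → 134 + 15 + 59 + 22 + 12 = 242
e = 242 / (242 + 58) = 242 / 300 = 0.8067
e × U → 0.8067 × 98 = 79.06
Denom → 242 + 79.06 = 321.06
RR3 = 134 / 321.06 = 0.4174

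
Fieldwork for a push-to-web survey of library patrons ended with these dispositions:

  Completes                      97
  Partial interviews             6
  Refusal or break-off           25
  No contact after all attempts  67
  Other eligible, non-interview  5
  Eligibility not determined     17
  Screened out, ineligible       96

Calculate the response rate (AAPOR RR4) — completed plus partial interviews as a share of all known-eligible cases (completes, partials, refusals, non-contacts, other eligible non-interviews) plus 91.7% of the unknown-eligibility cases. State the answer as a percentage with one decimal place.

47.8%

Numerator: 97 + 6 = 103
Known eligible: 97 + 6 + 25 + 67 + 5 = 200
e × U: 0.9170 × 17 = 15.59
Denominator: 200 + 15.59 = 215.59
RR4 = 103 / 215.59 = 0.4778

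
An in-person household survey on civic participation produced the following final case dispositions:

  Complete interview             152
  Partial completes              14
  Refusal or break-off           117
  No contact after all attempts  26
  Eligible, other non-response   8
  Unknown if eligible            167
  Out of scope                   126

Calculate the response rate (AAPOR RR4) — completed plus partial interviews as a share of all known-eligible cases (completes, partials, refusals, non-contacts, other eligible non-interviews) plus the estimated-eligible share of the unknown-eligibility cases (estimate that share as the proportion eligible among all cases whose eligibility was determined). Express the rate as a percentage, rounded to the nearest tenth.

Top = 152 + 14 = 166
Determined eligible = 152 + 14 + 117 + 26 + 8 = 317
e = 317 / (317 + 126) = 317 / 443 = 0.7156
Eligible share of unknowns = 0.7156 × 167 = 119.51
Denom = 317 + 119.51 = 436.51
RR4 = 166 / 436.51 = 0.3803

38.0%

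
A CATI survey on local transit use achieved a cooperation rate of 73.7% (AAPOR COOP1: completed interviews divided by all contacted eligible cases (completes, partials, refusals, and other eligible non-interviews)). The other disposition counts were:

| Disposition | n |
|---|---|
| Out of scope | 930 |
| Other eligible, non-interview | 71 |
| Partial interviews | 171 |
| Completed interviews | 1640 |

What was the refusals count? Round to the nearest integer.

343

COOP1 = 1640 / D = 0.737
D = 1640 / 0.737 = 2225.2
Other denominator terms total 1882
refusals = 2225.2 − 1882 ≈ 343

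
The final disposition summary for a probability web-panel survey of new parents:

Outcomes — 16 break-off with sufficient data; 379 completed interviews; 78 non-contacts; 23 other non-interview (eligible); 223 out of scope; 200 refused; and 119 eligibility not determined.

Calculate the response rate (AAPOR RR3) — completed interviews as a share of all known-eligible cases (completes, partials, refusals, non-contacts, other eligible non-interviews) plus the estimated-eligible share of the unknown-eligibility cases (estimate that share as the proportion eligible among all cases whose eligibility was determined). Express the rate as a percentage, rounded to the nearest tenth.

Top → 379
Eligible (known) → 379 + 16 + 200 + 78 + 23 = 696
e = 696 / (696 + 223) = 696 / 919 = 0.7573
e × U → 0.7573 × 119 = 90.12
Denom → 696 + 90.12 = 786.12
RR3 = 379 / 786.12 = 0.4821

48.2%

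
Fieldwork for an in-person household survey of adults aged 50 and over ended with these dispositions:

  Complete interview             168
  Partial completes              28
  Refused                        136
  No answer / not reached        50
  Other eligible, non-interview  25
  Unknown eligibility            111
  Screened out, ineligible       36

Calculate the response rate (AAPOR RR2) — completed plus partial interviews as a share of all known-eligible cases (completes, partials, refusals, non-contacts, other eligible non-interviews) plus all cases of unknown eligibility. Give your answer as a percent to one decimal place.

37.8%

Numerator = 168 + 28 = 196
Denominator = 168 + 28 + 136 + 50 + 25 + 111 = 518
RR2 = 196 / 518 = 0.3784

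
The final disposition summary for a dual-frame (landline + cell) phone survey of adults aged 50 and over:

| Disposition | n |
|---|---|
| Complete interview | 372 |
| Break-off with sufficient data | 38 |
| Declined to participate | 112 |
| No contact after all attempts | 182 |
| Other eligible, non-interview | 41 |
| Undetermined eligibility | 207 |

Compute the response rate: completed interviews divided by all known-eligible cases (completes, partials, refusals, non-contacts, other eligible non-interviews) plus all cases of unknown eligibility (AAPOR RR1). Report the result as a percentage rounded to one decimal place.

Numerator → 372
Base → 372 + 38 + 112 + 182 + 41 + 207 = 952
RR1 = 372 / 952 = 0.3908

39.1%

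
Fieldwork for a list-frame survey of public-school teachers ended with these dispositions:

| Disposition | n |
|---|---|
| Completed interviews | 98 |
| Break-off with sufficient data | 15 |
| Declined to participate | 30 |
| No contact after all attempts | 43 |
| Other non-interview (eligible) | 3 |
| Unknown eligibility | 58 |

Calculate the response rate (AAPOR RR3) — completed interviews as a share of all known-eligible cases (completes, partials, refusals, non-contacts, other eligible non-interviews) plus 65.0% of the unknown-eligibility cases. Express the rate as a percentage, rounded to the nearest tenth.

43.2%

Num: 98
Determined eligible: 98 + 15 + 30 + 43 + 3 = 189
Estimated eligible among unknowns: 0.6500 × 58 = 37.70
Denom: 189 + 37.70 = 226.70
RR3 = 98 / 226.70 = 0.4323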